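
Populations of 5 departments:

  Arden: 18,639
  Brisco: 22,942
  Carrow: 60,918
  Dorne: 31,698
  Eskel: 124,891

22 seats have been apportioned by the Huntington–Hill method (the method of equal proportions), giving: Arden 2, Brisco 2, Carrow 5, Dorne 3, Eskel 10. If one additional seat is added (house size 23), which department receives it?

Priority for the next seat is population ÷ (√(s·(s+1))).
Priorities: Arden 7609.340, Brisco 9366.032, Carrow 11122.054, Dorne 9150.424, Eskel 11907.890.
Highest priority: Eskel.

Eskel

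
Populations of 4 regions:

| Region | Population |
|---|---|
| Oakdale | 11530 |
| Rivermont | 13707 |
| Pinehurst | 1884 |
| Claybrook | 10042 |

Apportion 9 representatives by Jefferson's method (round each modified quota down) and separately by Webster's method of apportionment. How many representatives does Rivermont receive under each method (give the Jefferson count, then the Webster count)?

4 and 3

Jefferson: Oakdale 3, Rivermont 4, Pinehurst 0, Claybrook 2.
Webster: Oakdale 3, Rivermont 3, Pinehurst 0, Claybrook 3.
Rivermont gets 4 under Jefferson and 3 under Webster.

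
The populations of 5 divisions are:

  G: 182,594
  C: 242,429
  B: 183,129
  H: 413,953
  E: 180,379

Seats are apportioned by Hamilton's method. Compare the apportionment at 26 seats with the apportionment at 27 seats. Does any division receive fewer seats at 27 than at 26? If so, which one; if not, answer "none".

At 26 seats: G 4, C 5, B 4, H 9, E 4.
At 27 seats: G 4, C 6, B 4, H 9, E 4.
No division's allocation decreased.

none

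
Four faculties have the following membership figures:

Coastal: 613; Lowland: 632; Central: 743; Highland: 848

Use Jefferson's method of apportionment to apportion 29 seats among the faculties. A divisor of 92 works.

With modified divisor 92: modified quotas Coastal 6.663, Lowland 6.870, Central 8.076, Highland 9.217.
Rounding down: Coastal 6, Lowland 6, Central 8, Highland 9 (total 29).

Coastal: 6, Lowland: 6, Central: 8, Highland: 9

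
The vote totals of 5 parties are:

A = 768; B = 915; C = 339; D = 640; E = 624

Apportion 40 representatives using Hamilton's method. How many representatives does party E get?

8

Standard divisor: 3286 ÷ 40 ≈ 82.15.
Standard quotas: A 9.349, B 11.138, C 4.127, D 7.791, E 7.596.
Lower quotas: A 9, B 11, C 4, D 7, E 7 (sum 38, leaving 2 seats).
Remainders in descending order: D 0.791, E 0.596, A 0.349, B 0.138, C 0.127.
The surplus seats go to D, E.
E receives 8.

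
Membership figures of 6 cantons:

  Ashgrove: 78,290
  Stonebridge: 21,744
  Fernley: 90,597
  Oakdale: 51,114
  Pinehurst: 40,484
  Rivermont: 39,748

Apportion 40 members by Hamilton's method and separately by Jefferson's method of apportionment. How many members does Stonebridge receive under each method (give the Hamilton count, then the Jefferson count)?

Hamilton: Ashgrove 10, Stonebridge 3, Fernley 11, Oakdale 6, Pinehurst 5, Rivermont 5.
Jefferson: Ashgrove 10, Stonebridge 2, Fernley 12, Oakdale 6, Pinehurst 5, Rivermont 5.
Stonebridge gets 3 under Hamilton and 2 under Jefferson.

3 and 2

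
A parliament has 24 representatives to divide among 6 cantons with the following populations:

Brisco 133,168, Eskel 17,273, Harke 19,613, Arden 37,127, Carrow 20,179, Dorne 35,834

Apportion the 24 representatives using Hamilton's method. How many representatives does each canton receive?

The standard divisor is 263194/24 ≈ 10966.417.
Standard quotas: Brisco 12.1433, Eskel 1.5751, Harke 1.7885, Arden 3.3855, Carrow 1.8401, Dorne 3.2676.
Lower quotas: Brisco 12, Eskel 1, Harke 1, Arden 3, Carrow 1, Dorne 3 (sum 21, leaving 3 seats).
Remainders in descending order: Carrow 0.8401, Harke 0.7885, Eskel 0.5751, Arden 0.3855, Dorne 0.2676, Brisco 0.1433.
Largest remainders: Carrow, Harke, Eskel receive the extra seats.

Brisco: 12, Eskel: 2, Harke: 2, Arden: 3, Carrow: 2, Dorne: 3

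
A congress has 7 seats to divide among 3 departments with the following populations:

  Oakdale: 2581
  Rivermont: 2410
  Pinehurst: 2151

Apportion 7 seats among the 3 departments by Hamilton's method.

Oakdale 3; Rivermont 2; Pinehurst 2

Standard divisor: 7142 ÷ 7 ≈ 1020.286.
Standard quotas: Oakdale 2.530, Rivermont 2.362, Pinehurst 2.108.
Lower quotas: Oakdale 2, Rivermont 2, Pinehurst 2 (sum 6, leaving 1 seat).
Remainders in descending order: Oakdale 0.530, Rivermont 0.362, Pinehurst 0.108.
Largest remainder: Oakdale receives the extra seat.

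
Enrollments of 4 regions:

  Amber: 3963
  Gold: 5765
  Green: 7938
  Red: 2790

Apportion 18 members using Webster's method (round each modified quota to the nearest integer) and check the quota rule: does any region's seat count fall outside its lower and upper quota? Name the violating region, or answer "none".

none

Standard quotas: Amber 3.487, Gold 5.073, Green 6.985, Red 2.455.
Webster allocation: Amber 4, Gold 5, Green 7, Red 2.
Every allocation lies between the lower and upper quota.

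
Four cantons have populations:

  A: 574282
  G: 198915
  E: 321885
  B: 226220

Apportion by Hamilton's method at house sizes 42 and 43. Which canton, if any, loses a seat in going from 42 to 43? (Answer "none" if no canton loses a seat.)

At 42 seats: A 18, G 7, E 10, B 7.
At 43 seats: A 19, G 6, E 11, B 7.
G drops from 7 to 6.

G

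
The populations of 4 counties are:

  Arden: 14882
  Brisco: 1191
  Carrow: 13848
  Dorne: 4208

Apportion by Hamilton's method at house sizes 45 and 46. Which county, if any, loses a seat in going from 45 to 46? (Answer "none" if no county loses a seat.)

Brisco

At 45 seats: Arden 20, Brisco 2, Carrow 18, Dorne 5.
At 46 seats: Arden 20, Brisco 1, Carrow 19, Dorne 6.
Brisco drops from 2 to 1.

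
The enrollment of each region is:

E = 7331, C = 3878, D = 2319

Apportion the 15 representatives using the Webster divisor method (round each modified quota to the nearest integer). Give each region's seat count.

Standard divisor 13528/15 ≈ 901.867; standard quotas: E 8.129, C 4.300, D 2.571.
Rounding to the nearest integer gives E 8, C 4, D 3 — total 15, matching the house size, so no adjustment is needed.

E=8, C=4, D=3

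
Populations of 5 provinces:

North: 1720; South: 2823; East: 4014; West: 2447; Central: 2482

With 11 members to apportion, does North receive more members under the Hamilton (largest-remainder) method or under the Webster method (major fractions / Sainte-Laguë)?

Hamilton: North 2, South 2, East 3, West 2, Central 2.
Webster: North 1, South 2, East 4, West 2, Central 2.
North gets 2 under Hamilton and 1 under Webster.

Hamilton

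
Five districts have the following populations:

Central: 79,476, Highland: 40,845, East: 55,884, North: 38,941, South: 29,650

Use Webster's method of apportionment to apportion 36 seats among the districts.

Standard divisor 244796/36 ≈ 6799.889; standard quotas: Central 11.688, Highland 6.007, East 8.218, North 5.727, South 4.360.
Rounding to the nearest integer gives Central 12, Highland 6, East 8, North 6, South 4 — total 36, matching the house size, so no adjustment is needed.

Central: 12, Highland: 6, East: 8, North: 6, South: 4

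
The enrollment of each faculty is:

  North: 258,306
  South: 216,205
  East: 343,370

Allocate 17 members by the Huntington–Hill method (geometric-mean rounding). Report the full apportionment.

With divisor 47752: modified quotas North 5.409, South 4.528, East 7.191.
Geometric-mean thresholds: North √(5·6)=5.477, South √(4·5)=4.472, East √(7·8)=7.483.
Each quota rounded against its threshold gives North 5, South 5, East 7 (total 17).

North 5; South 5; East 7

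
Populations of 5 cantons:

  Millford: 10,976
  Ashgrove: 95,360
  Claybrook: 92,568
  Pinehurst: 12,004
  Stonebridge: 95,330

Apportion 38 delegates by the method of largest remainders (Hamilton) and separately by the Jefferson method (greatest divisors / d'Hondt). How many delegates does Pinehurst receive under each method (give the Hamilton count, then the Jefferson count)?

Hamilton: Millford 1, Ashgrove 12, Claybrook 11, Pinehurst 2, Stonebridge 12.
Jefferson: Millford 1, Ashgrove 12, Claybrook 12, Pinehurst 1, Stonebridge 12.
Pinehurst gets 2 under Hamilton and 1 under Jefferson.

2 and 1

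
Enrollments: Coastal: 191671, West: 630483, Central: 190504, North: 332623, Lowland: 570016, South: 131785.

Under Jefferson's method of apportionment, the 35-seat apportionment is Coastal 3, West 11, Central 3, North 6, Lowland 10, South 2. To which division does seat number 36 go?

West

Priority for the next seat is population ÷ (current seats + 1).
Priorities: Coastal 47917.750, West 52540.250, Central 47626.000, North 47517.571, Lowland 51819.636, South 43928.333.
Highest priority: West.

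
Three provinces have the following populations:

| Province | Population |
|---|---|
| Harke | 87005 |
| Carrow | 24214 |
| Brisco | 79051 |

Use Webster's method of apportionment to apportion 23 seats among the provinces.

Harke 10; Carrow 3; Brisco 10

Standard divisor 190270/23 ≈ 8272.609; standard quotas: Harke 10.517, Carrow 2.927, Brisco 9.556.
Rounding to the nearest integer gives 11, 3, 10 = 24 seats, so the divisor must be adjusted.
With modified divisor 8303.67: modified quotas Harke 10.478, Carrow 2.916, Brisco 9.520.
Rounding to the nearest integer: Harke 10, Carrow 3, Brisco 10 (total 23).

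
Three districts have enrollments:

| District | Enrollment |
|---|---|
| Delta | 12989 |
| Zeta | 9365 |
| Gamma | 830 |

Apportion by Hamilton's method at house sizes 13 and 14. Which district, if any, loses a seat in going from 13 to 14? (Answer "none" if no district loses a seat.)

At 13 seats: Delta 7, Zeta 5, Gamma 1.
At 14 seats: Delta 8, Zeta 6, Gamma 0.
Gamma drops from 1 to 0.

Gamma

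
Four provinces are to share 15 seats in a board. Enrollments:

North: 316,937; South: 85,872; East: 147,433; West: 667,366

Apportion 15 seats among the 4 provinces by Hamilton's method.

Standard divisor: 1217608 ÷ 15 ≈ 81173.867.
Standard quotas: North 3.9044, South 1.0579, East 1.8163, West 8.2214.
Lower quotas: North 3, South 1, East 1, West 8 (sum 13, leaving 2 seats).
Remainders in descending order: North 0.9044, East 0.8163, West 0.2214, South 0.0579.
The surplus seats go to North, East.

North=4, South=1, East=2, West=8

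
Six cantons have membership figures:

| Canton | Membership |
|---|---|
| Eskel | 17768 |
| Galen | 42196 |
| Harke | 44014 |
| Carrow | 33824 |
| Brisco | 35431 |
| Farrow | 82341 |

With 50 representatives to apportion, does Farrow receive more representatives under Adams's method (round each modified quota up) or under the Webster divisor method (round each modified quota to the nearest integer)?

Adams: Eskel 4, Galen 8, Harke 9, Carrow 7, Brisco 7, Farrow 15.
Webster: Eskel 3, Galen 8, Harke 9, Carrow 7, Brisco 7, Farrow 16.
Farrow gets 15 under Adams and 16 under Webster.

Webster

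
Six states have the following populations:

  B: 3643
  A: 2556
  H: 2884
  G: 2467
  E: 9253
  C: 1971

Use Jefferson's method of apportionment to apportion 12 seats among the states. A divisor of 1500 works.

With modified divisor 1500: modified quotas B 2.429, A 1.704, H 1.923, G 1.645, E 6.169, C 1.314.
Rounding down: B 2, A 1, H 1, G 1, E 6, C 1 (total 12).

B 2, A 1, H 1, G 1, E 6, C 1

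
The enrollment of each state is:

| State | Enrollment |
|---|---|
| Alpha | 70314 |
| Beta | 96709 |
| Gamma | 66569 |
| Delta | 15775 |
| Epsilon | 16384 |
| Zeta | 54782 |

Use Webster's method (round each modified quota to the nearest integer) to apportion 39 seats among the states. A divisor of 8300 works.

With modified divisor 8300: modified quotas Alpha 8.472, Beta 11.652, Gamma 8.020, Delta 1.901, Epsilon 1.974, Zeta 6.600.
Rounding to the nearest integer: Alpha 8, Beta 12, Gamma 8, Delta 2, Epsilon 2, Zeta 7 (total 39).

Alpha=8; Beta=12; Gamma=8; Delta=2; Epsilon=2; Zeta=7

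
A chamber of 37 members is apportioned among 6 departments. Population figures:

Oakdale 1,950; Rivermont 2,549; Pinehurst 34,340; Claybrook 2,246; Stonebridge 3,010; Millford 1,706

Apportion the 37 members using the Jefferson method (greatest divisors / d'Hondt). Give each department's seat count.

Oakdale 1, Rivermont 2, Pinehurst 30, Claybrook 1, Stonebridge 2, Millford 1

Standard divisor 45801/37 ≈ 1237.865; standard quotas: Oakdale 1.575, Rivermont 2.059, Pinehurst 27.741, Claybrook 1.814, Stonebridge 2.432, Millford 1.378.
Rounding down gives 1, 2, 27, 1, 2, 1 = 34 seats, so the divisor must be adjusted.
With modified divisor 1138.17: modified quotas Oakdale 1.713, Rivermont 2.240, Pinehurst 30.171, Claybrook 1.973, Stonebridge 2.645, Millford 1.499.
Rounding down: Oakdale 1, Rivermont 2, Pinehurst 30, Claybrook 1, Stonebridge 2, Millford 1 (total 37).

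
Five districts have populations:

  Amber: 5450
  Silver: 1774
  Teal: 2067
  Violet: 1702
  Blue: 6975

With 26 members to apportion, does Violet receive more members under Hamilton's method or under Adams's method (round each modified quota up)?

Adams

Hamilton: Amber 8, Silver 3, Teal 3, Violet 2, Blue 10.
Adams: Amber 8, Silver 3, Teal 3, Violet 3, Blue 9.
Violet gets 2 under Hamilton and 3 under Adams.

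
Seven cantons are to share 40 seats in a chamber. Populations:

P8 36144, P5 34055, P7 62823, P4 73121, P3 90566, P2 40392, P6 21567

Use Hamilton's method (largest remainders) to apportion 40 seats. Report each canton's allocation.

Standard divisor: 358668 ÷ 40 ≈ 8966.7.
Standard quotas: P8 4.0309, P5 3.7979, P7 7.0063, P4 8.1547, P3 10.1003, P2 4.5047, P6 2.4052.
Lower quotas: P8 4, P5 3, P7 7, P4 8, P3 10, P2 4, P6 2 (sum 38, leaving 2 seats).
Remainders in descending order: P5 0.7979, P2 0.5047, P6 0.4052, P4 0.1547, P3 0.1003, P8 0.0309, P7 0.0063.
Largest remainders: P5, P2 receive the extra seats.

P8=4, P5=4, P7=7, P4=8, P3=10, P2=5, P6=2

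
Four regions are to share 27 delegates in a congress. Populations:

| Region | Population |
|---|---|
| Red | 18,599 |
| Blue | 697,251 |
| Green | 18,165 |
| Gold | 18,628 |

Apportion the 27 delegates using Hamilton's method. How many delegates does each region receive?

Standard divisor: 752643 ÷ 27 ≈ 27875.667.
Standard quotas: Red 0.6672, Blue 25.0129, Green 0.6516, Gold 0.6683.
Lower quotas: Red 0, Blue 25, Green 0, Gold 0 (sum 25, leaving 2 seats).
Remainders in descending order: Gold 0.6683, Red 0.6672, Green 0.6516, Blue 0.0129.
Largest remainders: Gold, Red receive the extra seats.

Red: 1, Blue: 25, Green: 0, Gold: 1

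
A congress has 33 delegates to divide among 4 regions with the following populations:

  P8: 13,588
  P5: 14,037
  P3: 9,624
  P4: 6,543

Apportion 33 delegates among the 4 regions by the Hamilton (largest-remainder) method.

P8=10; P5=11; P3=7; P4=5

Standard divisor: 43792 ÷ 33 ≈ 1327.03.
Standard quotas: P8 10.2394, P5 10.5778, P3 7.2523, P4 4.9306.
Lower quotas: P8 10, P5 10, P3 7, P4 4 (sum 31, leaving 2 seats).
Remainders in descending order: P4 0.9306, P5 0.5778, P3 0.2523, P8 0.2394.
Largest remainders: P4, P5 receive the extra seats.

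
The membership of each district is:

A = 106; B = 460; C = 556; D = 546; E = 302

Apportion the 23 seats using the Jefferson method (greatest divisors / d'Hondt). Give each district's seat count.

Standard divisor 1970/23 ≈ 85.652; standard quotas: A 1.238, B 5.371, C 6.491, D 6.375, E 3.526.
Rounding down gives 1, 5, 6, 6, 3 = 21 seats, so the divisor must be adjusted.
With modified divisor 77: modified quotas A 1.377, B 5.974, C 7.221, D 7.091, E 3.922.
Rounding down: A 1, B 5, C 7, D 7, E 3 (total 23).

A 1, B 5, C 7, D 7, E 3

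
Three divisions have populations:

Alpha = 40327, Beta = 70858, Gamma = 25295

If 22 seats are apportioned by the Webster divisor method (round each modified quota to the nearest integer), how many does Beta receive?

11

Standard divisor 136480/22 ≈ 6203.636; standard quotas: Alpha 6.501, Beta 11.422, Gamma 4.077.
Rounding to the nearest integer gives Alpha 7, Beta 11, Gamma 4 — total 22, matching the house size, so no adjustment is needed.
Beta receives 11.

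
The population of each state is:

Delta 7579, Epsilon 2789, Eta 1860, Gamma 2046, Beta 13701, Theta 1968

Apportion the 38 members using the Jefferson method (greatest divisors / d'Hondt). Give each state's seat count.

Delta 10, Epsilon 3, Eta 2, Gamma 2, Beta 19, Theta 2

Standard divisor 29943/38 ≈ 787.974; standard quotas: Delta 9.618, Epsilon 3.539, Eta 2.360, Gamma 2.597, Beta 17.388, Theta 2.498.
Rounding down gives 9, 3, 2, 2, 17, 2 = 35 seats, so the divisor must be adjusted.
With modified divisor 710: modified quotas Delta 10.675, Epsilon 3.928, Eta 2.620, Gamma 2.882, Beta 19.297, Theta 2.772.
Rounding down: Delta 10, Epsilon 3, Eta 2, Gamma 2, Beta 19, Theta 2 (total 38).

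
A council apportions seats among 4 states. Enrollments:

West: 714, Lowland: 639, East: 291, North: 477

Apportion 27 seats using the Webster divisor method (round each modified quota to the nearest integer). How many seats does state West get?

9

Standard divisor 2121/27 ≈ 78.556; standard quotas: West 9.089, Lowland 8.134, East 3.704, North 6.072.
Rounding to the nearest integer gives West 9, Lowland 8, East 4, North 6 — total 27, matching the house size, so no adjustment is needed.
West receives 9.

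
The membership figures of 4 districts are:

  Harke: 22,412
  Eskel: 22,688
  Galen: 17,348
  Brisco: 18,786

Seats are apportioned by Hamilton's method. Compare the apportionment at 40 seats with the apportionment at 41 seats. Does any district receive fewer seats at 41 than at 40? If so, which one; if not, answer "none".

none

At 40 seats: Harke 11, Eskel 11, Galen 9, Brisco 9.
At 41 seats: Harke 11, Eskel 11, Galen 9, Brisco 10.
No district's allocation decreased.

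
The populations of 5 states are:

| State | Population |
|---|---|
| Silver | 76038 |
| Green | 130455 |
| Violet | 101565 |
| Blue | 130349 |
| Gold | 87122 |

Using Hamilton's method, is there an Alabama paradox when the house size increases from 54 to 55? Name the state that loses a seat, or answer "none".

At 54 seats: Silver 8, Green 13, Violet 11, Blue 13, Gold 9.
At 55 seats: Silver 8, Green 14, Violet 10, Blue 14, Gold 9.
Violet drops from 11 to 10.

Violet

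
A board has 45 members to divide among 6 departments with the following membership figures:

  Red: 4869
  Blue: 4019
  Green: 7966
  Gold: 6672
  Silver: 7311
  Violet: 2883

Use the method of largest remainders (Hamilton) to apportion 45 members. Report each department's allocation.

Red 6; Blue 5; Green 11; Gold 9; Silver 10; Violet 4

Total 33720; standard divisor 33720/45 ≈ 749.333.
Standard quotas: Red 6.4978, Blue 5.3634, Green 10.6308, Gold 8.9039, Silver 9.7567, Violet 3.8474.
Lower quotas: Red 6, Blue 5, Green 10, Gold 8, Silver 9, Violet 3 (sum 41, leaving 4 seats).
Remainders in descending order: Gold 0.9039, Violet 0.8474, Silver 0.7567, Green 0.6308, Red 0.4978, Blue 0.3634.
The surplus seats go to Gold, Violet, Silver, Green.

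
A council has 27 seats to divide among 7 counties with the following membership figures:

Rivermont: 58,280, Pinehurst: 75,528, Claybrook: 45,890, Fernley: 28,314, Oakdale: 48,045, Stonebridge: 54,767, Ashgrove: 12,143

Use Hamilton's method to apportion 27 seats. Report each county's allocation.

Rivermont=5, Pinehurst=6, Claybrook=4, Fernley=2, Oakdale=4, Stonebridge=5, Ashgrove=1

The standard divisor is 322967/27 ≈ 11961.741.
Standard quotas: Rivermont 4.8722, Pinehurst 6.3141, Claybrook 3.8364, Fernley 2.3670, Oakdale 4.0166, Stonebridge 4.5785, Ashgrove 1.0152.
Lower quotas: Rivermont 4, Pinehurst 6, Claybrook 3, Fernley 2, Oakdale 4, Stonebridge 4, Ashgrove 1 (sum 24, leaving 3 seats).
Remainders in descending order: Rivermont 0.8722, Claybrook 0.8364, Stonebridge 0.5785, Fernley 0.3670, Pinehurst 0.3141, Oakdale 0.0166, Ashgrove 0.0152.
Largest remainders: Rivermont, Claybrook, Stonebridge receive the extra seats.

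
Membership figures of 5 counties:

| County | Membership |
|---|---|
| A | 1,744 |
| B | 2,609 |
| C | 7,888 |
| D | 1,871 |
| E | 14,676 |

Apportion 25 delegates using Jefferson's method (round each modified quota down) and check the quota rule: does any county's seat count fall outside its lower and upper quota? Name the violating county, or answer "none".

E

Standard quotas: A 1.515, B 2.266, C 6.850, D 1.625, E 12.745.
Jefferson allocation: A 1, B 2, C 7, D 1, E 14.
E has quota 12.745 (lower 12, upper 13) but receives 14 — outside the quota interval.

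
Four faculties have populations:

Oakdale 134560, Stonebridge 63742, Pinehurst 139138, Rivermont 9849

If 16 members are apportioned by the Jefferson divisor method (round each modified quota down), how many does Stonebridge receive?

Standard divisor 347289/16 ≈ 21705.562; standard quotas: Oakdale 6.199, Stonebridge 2.937, Pinehurst 6.410, Rivermont 0.454.
Rounding down gives 6, 2, 6, 0 = 14 seats, so the divisor must be adjusted.
With modified divisor 19500: modified quotas Oakdale 6.901, Stonebridge 3.269, Pinehurst 7.135, Rivermont 0.505.
Rounding down: Oakdale 6, Stonebridge 3, Pinehurst 7, Rivermont 0 (total 16).
Stonebridge receives 3.

3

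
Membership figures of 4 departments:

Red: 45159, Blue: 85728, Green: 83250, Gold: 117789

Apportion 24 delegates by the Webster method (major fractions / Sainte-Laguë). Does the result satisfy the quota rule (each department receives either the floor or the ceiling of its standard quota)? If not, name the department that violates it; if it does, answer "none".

none

Standard quotas: Red 3.265, Blue 6.199, Green 6.019, Gold 8.517.
Webster allocation: Red 3, Blue 6, Green 6, Gold 9.
Every allocation lies between the lower and upper quota.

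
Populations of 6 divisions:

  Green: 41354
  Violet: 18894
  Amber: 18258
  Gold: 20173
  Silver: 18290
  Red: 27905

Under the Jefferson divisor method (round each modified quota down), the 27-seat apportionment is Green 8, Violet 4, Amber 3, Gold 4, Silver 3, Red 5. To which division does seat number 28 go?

Priority for the next seat is population ÷ (current seats + 1).
Priorities: Green 4594.889, Violet 3778.800, Amber 4564.500, Gold 4034.600, Silver 4572.500, Red 4650.833.
Highest priority: Red.

Red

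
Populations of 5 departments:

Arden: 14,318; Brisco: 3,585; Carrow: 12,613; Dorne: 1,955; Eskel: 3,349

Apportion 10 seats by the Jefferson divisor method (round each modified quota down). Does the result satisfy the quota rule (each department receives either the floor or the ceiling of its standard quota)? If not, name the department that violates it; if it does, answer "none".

none

Standard quotas: Arden 3.997, Brisco 1.001, Carrow 3.521, Dorne 0.546, Eskel 0.935.
Jefferson allocation: Arden 4, Brisco 1, Carrow 4, Dorne 0, Eskel 1.
Every allocation lies between the lower and upper quota.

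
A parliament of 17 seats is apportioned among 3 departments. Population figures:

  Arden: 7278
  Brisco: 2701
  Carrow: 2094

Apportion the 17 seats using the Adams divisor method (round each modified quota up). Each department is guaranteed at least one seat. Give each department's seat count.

Arden: 10, Brisco: 4, Carrow: 3

Standard divisor 12073/17 ≈ 710.176; standard quotas: Arden 10.248, Brisco 3.803, Carrow 2.949.
Rounding up gives 11, 4, 3 = 18 seats, so the divisor must be adjusted.
With modified divisor 800: modified quotas Arden 9.098, Brisco 3.376, Carrow 2.618.
Rounding up: Arden 10, Brisco 4, Carrow 3 (total 17).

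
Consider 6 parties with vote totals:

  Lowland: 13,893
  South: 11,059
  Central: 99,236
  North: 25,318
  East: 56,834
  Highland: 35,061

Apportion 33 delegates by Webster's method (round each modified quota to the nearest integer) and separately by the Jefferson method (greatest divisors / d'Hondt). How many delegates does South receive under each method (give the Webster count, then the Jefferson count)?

2 and 1

Webster: Lowland 2, South 2, Central 13, North 3, East 8, Highland 5.
Jefferson: Lowland 2, South 1, Central 14, North 3, East 8, Highland 5.
South gets 2 under Webster and 1 under Jefferson.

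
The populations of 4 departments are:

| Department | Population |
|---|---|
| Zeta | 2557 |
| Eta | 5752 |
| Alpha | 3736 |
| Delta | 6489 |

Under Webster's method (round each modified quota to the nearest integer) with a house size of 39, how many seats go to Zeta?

Standard divisor 18534/39 ≈ 475.231; standard quotas: Zeta 5.381, Eta 12.104, Alpha 7.861, Delta 13.654.
Rounding to the nearest integer gives Zeta 5, Eta 12, Alpha 8, Delta 14 — total 39, matching the house size, so no adjustment is needed.
Zeta receives 5.

5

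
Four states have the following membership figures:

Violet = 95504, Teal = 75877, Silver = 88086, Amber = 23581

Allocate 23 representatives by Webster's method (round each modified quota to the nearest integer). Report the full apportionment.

Violet=8, Teal=6, Silver=7, Amber=2

Standard divisor 283048/23 ≈ 12306.435; standard quotas: Violet 7.760, Teal 6.166, Silver 7.158, Amber 1.916.
Rounding to the nearest integer gives Violet 8, Teal 6, Silver 7, Amber 2 — total 23, matching the house size, so no adjustment is needed.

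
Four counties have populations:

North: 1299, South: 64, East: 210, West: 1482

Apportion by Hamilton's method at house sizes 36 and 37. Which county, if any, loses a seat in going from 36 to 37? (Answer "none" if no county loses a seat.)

At 36 seats: North 15, South 1, East 3, West 17.
At 37 seats: North 16, South 1, East 2, West 18.
East drops from 3 to 2.

East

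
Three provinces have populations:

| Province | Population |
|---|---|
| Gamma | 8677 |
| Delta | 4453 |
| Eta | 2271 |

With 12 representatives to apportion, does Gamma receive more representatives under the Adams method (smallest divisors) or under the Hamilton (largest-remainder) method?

Hamilton

Adams: Gamma 6, Delta 4, Eta 2.
Hamilton: Gamma 7, Delta 3, Eta 2.
Gamma gets 6 under Adams and 7 under Hamilton.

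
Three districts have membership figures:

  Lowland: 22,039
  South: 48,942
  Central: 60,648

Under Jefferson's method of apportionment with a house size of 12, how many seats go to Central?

6

Standard divisor 131629/12 ≈ 10969.083; standard quotas: Lowland 2.009, South 4.462, Central 5.529.
Rounding down gives 2, 4, 5 = 11 seats, so the divisor must be adjusted.
With modified divisor 9900: modified quotas Lowland 2.226, South 4.944, Central 6.126.
Rounding down: Lowland 2, South 4, Central 6 (total 12).
Central receives 6.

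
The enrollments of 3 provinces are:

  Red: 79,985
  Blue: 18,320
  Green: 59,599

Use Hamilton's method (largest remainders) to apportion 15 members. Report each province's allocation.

The standard divisor is 157904/15 ≈ 10526.933.
Standard quotas: Red 7.5981, Blue 1.7403, Green 5.6616.
Lower quotas: Red 7, Blue 1, Green 5 (sum 13, leaving 2 seats).
Remainders in descending order: Blue 0.7403, Green 0.6616, Red 0.5981.
The surplus seats go to Blue, Green.

Red=7, Blue=2, Green=6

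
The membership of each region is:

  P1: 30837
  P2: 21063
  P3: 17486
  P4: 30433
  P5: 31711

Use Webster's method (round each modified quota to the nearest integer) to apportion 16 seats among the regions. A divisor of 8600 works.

P1=4, P2=2, P3=2, P4=4, P5=4

With modified divisor 8600: modified quotas P1 3.586, P2 2.449, P3 2.033, P4 3.539, P5 3.687.
Rounding to the nearest integer: P1 4, P2 2, P3 2, P4 4, P5 4 (total 16).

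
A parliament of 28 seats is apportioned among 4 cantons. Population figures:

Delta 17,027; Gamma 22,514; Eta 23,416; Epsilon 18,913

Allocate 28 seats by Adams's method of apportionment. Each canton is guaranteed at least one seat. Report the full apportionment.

Delta=6, Gamma=8, Eta=8, Epsilon=6

Standard divisor 81870/28 ≈ 2923.929; standard quotas: Delta 5.823, Gamma 7.700, Eta 8.008, Epsilon 6.468.
Rounding up gives 6, 8, 9, 7 = 30 seats, so the divisor must be adjusted.
With modified divisor 3200: modified quotas Delta 5.321, Gamma 7.036, Eta 7.317, Epsilon 5.910.
Rounding up: Delta 6, Gamma 8, Eta 8, Epsilon 6 (total 28).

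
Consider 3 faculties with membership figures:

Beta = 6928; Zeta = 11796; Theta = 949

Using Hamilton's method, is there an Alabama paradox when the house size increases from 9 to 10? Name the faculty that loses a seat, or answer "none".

At 9 seats: Beta 3, Zeta 5, Theta 1.
At 10 seats: Beta 4, Zeta 6, Theta 0.
Theta drops from 1 to 0.

Theta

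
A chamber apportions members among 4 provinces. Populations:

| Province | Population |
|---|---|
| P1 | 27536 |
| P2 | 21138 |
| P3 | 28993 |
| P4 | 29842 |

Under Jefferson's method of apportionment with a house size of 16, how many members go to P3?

Standard divisor 107509/16 ≈ 6719.312; standard quotas: P1 4.098, P2 3.146, P3 4.315, P4 4.441.
Rounding down gives 4, 3, 4, 4 = 15 seats, so the divisor must be adjusted.
With modified divisor 5900: modified quotas P1 4.667, P2 3.583, P3 4.914, P4 5.058.
Rounding down: P1 4, P2 3, P3 4, P4 5 (total 16).
P3 receives 4.

4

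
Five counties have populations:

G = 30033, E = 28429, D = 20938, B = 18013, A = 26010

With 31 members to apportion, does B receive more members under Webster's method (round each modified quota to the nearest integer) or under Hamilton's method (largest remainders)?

Webster: G 8, E 7, D 5, B 5, A 6.
Hamilton: G 8, E 7, D 5, B 4, A 7.
B gets 5 under Webster and 4 under Hamilton.

Webster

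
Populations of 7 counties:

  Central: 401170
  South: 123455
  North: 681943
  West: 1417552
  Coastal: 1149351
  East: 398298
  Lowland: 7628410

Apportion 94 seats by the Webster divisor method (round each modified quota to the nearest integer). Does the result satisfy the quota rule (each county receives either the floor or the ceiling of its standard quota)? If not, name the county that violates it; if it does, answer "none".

Standard quotas: Central 3.196, South 0.983, North 5.432, West 11.292, Coastal 9.156, East 3.173, Lowland 60.768.
Webster allocation: Central 3, South 1, North 5, West 11, Coastal 9, East 3, Lowland 62.
Lowland has quota 60.768 (lower 60, upper 61) but receives 62 — outside the quota interval.

Lowland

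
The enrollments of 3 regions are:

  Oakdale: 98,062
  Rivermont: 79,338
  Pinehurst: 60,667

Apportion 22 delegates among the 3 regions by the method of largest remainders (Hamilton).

Total 238067; standard divisor 238067/22 ≈ 10821.227.
Standard quotas: Oakdale 9.0620, Rivermont 7.3317, Pinehurst 5.6063.
Lower quotas: Oakdale 9, Rivermont 7, Pinehurst 5 (sum 21, leaving 1 seat).
Remainders in descending order: Pinehurst 0.6063, Rivermont 0.3317, Oakdale 0.0620.
Largest remainder: Pinehurst receives the extra seat.

Oakdale=9; Rivermont=7; Pinehurst=6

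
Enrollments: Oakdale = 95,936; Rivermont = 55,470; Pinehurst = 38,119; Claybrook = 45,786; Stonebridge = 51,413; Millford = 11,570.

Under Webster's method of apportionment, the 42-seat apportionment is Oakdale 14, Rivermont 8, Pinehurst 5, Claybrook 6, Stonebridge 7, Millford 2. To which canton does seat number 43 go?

Priority for the next seat is population ÷ (current seats + 0.5).
Priorities: Oakdale 6616.276, Rivermont 6525.882, Pinehurst 6930.727, Claybrook 7044.000, Stonebridge 6855.067, Millford 4628.000.
Highest priority: Claybrook.

Claybrook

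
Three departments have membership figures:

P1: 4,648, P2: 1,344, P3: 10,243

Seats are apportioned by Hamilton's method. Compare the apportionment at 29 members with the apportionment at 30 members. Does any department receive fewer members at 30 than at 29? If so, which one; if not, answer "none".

P2

At 29 seats: P1 8, P2 3, P3 18.
At 30 seats: P1 9, P2 2, P3 19.
P2 drops from 3 to 2.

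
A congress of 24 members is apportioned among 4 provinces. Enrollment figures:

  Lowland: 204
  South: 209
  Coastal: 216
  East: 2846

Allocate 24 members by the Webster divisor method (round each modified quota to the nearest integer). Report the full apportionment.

Standard divisor 3475/24 ≈ 144.792; standard quotas: Lowland 1.409, South 1.443, Coastal 1.492, East 19.656.
Rounding to the nearest integer gives 1, 1, 1, 20 = 23 seats, so the divisor must be adjusted.
With modified divisor 142: modified quotas Lowland 1.437, South 1.472, Coastal 1.521, East 20.042.
Rounding to the nearest integer: Lowland 1, South 1, Coastal 2, East 20 (total 24).

Lowland: 1, South: 1, Coastal: 2, East: 20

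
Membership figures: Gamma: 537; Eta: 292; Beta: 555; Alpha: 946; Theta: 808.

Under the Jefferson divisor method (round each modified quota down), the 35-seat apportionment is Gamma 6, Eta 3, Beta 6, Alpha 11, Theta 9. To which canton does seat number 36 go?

Priority for the next seat is population ÷ (current seats + 1).
Priorities: Gamma 76.714, Eta 73.000, Beta 79.286, Alpha 78.833, Theta 80.800.
Highest priority: Theta.

Theta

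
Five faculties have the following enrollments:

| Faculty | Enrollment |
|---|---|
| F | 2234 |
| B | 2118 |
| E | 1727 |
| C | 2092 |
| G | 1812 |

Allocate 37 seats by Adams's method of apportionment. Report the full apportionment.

Standard divisor 9983/37 ≈ 269.811; standard quotas: F 8.280, B 7.850, E 6.401, C 7.754, G 6.716.
Rounding up gives 9, 8, 7, 8, 7 = 39 seats, so the divisor must be adjusted.
With modified divisor 290: modified quotas F 7.703, B 7.303, E 5.955, C 7.214, G 6.248.
Rounding up: F 8, B 8, E 6, C 8, G 7 (total 37).

F: 8, B: 8, E: 6, C: 8, G: 7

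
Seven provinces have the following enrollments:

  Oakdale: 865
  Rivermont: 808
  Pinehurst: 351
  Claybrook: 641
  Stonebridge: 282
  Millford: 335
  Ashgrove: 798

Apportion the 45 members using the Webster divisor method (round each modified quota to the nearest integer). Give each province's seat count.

Oakdale 9, Rivermont 9, Pinehurst 4, Claybrook 7, Stonebridge 3, Millford 4, Ashgrove 9

Standard divisor 4080/45 ≈ 90.667; standard quotas: Oakdale 9.540, Rivermont 8.912, Pinehurst 3.871, Claybrook 7.070, Stonebridge 3.110, Millford 3.695, Ashgrove 8.801.
Rounding to the nearest integer gives 10, 9, 4, 7, 3, 4, 9 = 46 seats, so the divisor must be adjusted.
With modified divisor 92: modified quotas Oakdale 9.402, Rivermont 8.783, Pinehurst 3.815, Claybrook 6.967, Stonebridge 3.065, Millford 3.641, Ashgrove 8.674.
Rounding to the nearest integer: Oakdale 9, Rivermont 9, Pinehurst 4, Claybrook 7, Stonebridge 3, Millford 4, Ashgrove 9 (total 45).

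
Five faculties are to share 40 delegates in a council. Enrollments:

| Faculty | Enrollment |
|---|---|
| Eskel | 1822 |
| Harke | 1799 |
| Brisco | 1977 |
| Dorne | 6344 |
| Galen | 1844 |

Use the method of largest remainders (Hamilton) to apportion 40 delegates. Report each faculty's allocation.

Standard divisor: 13786 ÷ 40 ≈ 344.65.
Standard quotas: Eskel 5.2865, Harke 5.2198, Brisco 5.7363, Dorne 18.4071, Galen 5.3504.
Lower quotas: Eskel 5, Harke 5, Brisco 5, Dorne 18, Galen 5 (sum 38, leaving 2 seats).
Remainders in descending order: Brisco 0.7363, Dorne 0.4071, Galen 0.3504, Eskel 0.2865, Harke 0.2198.
The surplus seats go to Brisco, Dorne.

Eskel 5; Harke 5; Brisco 6; Dorne 19; Galen 5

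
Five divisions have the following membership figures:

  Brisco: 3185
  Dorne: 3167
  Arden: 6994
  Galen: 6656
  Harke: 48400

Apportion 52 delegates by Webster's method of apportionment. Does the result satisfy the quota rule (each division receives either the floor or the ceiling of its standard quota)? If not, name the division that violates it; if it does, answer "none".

Standard quotas: Brisco 2.421, Dorne 2.408, Arden 5.317, Galen 5.060, Harke 36.794.
Webster allocation: Brisco 2, Dorne 2, Arden 5, Galen 5, Harke 38.
Harke has quota 36.794 (lower 36, upper 37) but receives 38 — outside the quota interval.

Harke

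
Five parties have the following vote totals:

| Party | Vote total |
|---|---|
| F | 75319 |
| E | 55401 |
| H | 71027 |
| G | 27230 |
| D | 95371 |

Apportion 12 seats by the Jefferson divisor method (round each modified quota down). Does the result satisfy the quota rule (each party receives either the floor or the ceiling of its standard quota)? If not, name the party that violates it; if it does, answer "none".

Standard quotas: F 2.787, E 2.050, H 2.628, G 1.007, D 3.528.
Jefferson allocation: F 3, E 2, H 2, G 1, D 4.
Every allocation lies between the lower and upper quota.

none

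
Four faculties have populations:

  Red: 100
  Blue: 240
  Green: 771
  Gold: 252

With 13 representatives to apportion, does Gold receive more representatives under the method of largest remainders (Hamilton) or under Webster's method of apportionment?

Hamilton

Hamilton: Red 1, Blue 2, Green 7, Gold 3.
Webster: Red 1, Blue 2, Green 8, Gold 2.
Gold gets 3 under Hamilton and 2 under Webster.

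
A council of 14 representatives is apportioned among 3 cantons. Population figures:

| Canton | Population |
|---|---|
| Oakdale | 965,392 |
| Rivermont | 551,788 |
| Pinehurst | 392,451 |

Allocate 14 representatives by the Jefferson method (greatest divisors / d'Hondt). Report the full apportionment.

Standard divisor 1909631/14 ≈ 136402.214; standard quotas: Oakdale 7.078, Rivermont 4.045, Pinehurst 2.877.
Rounding down gives 7, 4, 2 = 13 seats, so the divisor must be adjusted.
With modified divisor 125700: modified quotas Oakdale 7.680, Rivermont 4.390, Pinehurst 3.122.
Rounding down: Oakdale 7, Rivermont 4, Pinehurst 3 (total 14).

Oakdale=7, Rivermont=4, Pinehurst=3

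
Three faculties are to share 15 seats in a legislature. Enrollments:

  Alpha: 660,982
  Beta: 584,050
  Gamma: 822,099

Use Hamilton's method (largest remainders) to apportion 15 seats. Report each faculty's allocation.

Standard divisor: 2067131 ÷ 15 ≈ 137808.733.
Standard quotas: Alpha 4.7964, Beta 4.2381, Gamma 5.9655.
Lower quotas: Alpha 4, Beta 4, Gamma 5 (sum 13, leaving 2 seats).
Remainders in descending order: Gamma 0.9655, Alpha 0.7964, Beta 0.2381.
The surplus seats go to Gamma, Alpha.

Alpha 5, Beta 4, Gamma 6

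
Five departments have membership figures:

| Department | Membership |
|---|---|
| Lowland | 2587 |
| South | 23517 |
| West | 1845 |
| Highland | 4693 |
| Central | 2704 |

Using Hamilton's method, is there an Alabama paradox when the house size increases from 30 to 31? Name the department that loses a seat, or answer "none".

none

At 30 seats: Lowland 2, South 20, West 2, Highland 4, Central 2.
At 31 seats: Lowland 2, South 21, West 2, Highland 4, Central 2.
No department's allocation decreased.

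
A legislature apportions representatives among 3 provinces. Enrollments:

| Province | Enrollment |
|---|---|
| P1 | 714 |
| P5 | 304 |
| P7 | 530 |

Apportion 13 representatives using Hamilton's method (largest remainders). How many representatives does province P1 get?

Standard divisor: 1548 ÷ 13 ≈ 119.077.
Standard quotas: P1 5.996, P5 2.553, P7 4.451.
Lower quotas: P1 5, P5 2, P7 4 (sum 11, leaving 2 seats).
Remainders in descending order: P1 0.996, P5 0.553, P7 0.451.
Largest remainders: P1, P5 receive the extra seats.
P1 receives 6.

6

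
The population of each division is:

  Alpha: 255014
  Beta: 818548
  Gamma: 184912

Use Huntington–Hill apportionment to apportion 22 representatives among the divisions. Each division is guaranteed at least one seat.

Alpha 5, Beta 14, Gamma 3

With divisor 56754: modified quotas Alpha 4.493, Beta 14.423, Gamma 3.258.
Geometric-mean thresholds: Alpha √(4·5)=4.472, Beta √(14·15)=14.491, Gamma √(3·4)=3.464.
Each quota rounded against its threshold gives Alpha 5, Beta 14, Gamma 3 (total 22).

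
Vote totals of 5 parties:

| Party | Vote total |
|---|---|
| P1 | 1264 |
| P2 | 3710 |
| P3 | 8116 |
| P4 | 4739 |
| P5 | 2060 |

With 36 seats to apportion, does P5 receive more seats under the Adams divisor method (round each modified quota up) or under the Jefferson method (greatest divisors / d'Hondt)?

Adams

Adams: P1 3, P2 7, P3 14, P4 8, P5 4.
Jefferson: P1 2, P2 7, P3 15, P4 9, P5 3.
P5 gets 4 under Adams and 3 under Jefferson.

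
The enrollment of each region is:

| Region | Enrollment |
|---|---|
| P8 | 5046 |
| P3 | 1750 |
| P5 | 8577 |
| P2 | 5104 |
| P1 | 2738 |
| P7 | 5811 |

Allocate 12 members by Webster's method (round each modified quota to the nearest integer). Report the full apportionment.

Standard divisor 29026/12 ≈ 2418.833; standard quotas: P8 2.086, P3 0.723, P5 3.546, P2 2.110, P1 1.132, P7 2.402.
Rounding to the nearest integer gives P8 2, P3 1, P5 4, P2 2, P1 1, P7 2 — total 12, matching the house size, so no adjustment is needed.

P8 2, P3 1, P5 4, P2 2, P1 1, P7 2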